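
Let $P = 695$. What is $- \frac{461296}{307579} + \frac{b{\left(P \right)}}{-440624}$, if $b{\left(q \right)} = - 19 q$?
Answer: $- \frac{199196508009}{135526689296} \approx -1.4698$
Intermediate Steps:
$- \frac{461296}{307579} + \frac{b{\left(P \right)}}{-440624} = - \frac{461296}{307579} + \frac{\left(-19\right) 695}{-440624} = \left(-461296\right) \frac{1}{307579} - - \frac{13205}{440624} = - \frac{461296}{307579} + \frac{13205}{440624} = - \frac{199196508009}{135526689296}$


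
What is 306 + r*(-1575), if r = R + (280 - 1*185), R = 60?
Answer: -243819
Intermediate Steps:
r = 155 (r = 60 + (280 - 1*185) = 60 + (280 - 185) = 60 + 95 = 155)
306 + r*(-1575) = 306 + 155*(-1575) = 306 - 244125 = -243819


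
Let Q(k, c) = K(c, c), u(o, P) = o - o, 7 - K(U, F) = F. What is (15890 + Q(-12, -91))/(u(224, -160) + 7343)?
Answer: 2284/1049 ≈ 2.1773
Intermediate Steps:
K(U, F) = 7 - F
u(o, P) = 0
Q(k, c) = 7 - c
(15890 + Q(-12, -91))/(u(224, -160) + 7343) = (15890 + (7 - 1*(-91)))/(0 + 7343) = (15890 + (7 + 91))/7343 = (15890 + 98)*(1/7343) = 15988*(1/7343) = 2284/1049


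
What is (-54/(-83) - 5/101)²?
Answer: 25391521/70274689 ≈ 0.36132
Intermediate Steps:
(-54/(-83) - 5/101)² = (-54*(-1/83) - 5*1/101)² = (54/83 - 5/101)² = (5039/8383)² = 25391521/70274689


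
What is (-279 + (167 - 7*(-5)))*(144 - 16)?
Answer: -9856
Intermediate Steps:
(-279 + (167 - 7*(-5)))*(144 - 16) = (-279 + (167 + 35))*128 = (-279 + 202)*128 = -77*128 = -9856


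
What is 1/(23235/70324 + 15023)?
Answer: 70324/1056500687 ≈ 6.6563e-5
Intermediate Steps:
1/(23235/70324 + 15023) = 1/(1056500687/70324) = 70324/1056500687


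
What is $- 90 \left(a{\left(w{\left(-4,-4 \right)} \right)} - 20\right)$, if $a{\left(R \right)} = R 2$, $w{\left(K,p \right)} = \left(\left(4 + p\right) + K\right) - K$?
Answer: $1800$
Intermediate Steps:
$w{\left(K,p \right)} = 4 + p$ ($w{\left(K,p \right)} = \left(4 + K + p\right) - K = 4 + p$)
$a{\left(R \right)} = 2 R$
$- 90 \left(a{\left(w{\left(-4,-4 \right)} \right)} - 20\right) = - 90 \left(2 \left(4 - 4\right) - 20\right) = - 90 \left(2 \cdot 0 - 20\right) = - 90 \left(0 - 20\right) = \left(-90\right) \left(-20\right) = 1800$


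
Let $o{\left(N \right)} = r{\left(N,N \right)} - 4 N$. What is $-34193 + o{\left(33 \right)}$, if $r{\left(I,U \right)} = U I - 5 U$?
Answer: $-33401$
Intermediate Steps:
$r{\left(I,U \right)} = - 5 U + I U$ ($r{\left(I,U \right)} = I U - 5 U = - 5 U + I U$)
$o{\left(N \right)} = - 4 N + N \left(-5 + N\right)$ ($o{\left(N \right)} = N \left(-5 + N\right) - 4 N = - 4 N + N \left(-5 + N\right)$)
$-34193 + o{\left(33 \right)} = -34193 + 33 \left(-9 + 33\right) = -34193 + 33 \cdot 24 = -34193 + 792 = -33401$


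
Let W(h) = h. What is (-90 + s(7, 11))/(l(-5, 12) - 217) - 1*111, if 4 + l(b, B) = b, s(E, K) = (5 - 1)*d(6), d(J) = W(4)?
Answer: -12506/113 ≈ -110.67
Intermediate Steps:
d(J) = 4
s(E, K) = 16 (s(E, K) = (5 - 1)*4 = 4*4 = 16)
l(b, B) = -4 + b
(-90 + s(7, 11))/(l(-5, 12) - 217) - 1*111 = (-90 + 16)/((-4 - 5) - 217) - 1*111 = -74/(-9 - 217) - 111 = -74/(-226) - 111 = -74*(-1/226) - 111 = 37/113 - 111 = -12506/113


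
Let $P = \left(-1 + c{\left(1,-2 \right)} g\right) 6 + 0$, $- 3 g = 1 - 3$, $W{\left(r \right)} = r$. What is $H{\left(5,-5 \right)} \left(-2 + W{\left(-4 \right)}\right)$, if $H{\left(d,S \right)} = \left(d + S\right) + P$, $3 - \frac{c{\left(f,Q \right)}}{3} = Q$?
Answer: $-324$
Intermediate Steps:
$c{\left(f,Q \right)} = 9 - 3 Q$
$g = \frac{2}{3}$ ($g = - \frac{1 - 3}{3} = \left(- \frac{1}{3}\right) \left(-2\right) = \frac{2}{3} \approx 0.66667$)
$P = 54$ ($P = \left(-1 + \left(9 - -6\right) \frac{2}{3}\right) 6 + 0 = \left(-1 + \left(9 + 6\right) \frac{2}{3}\right) 6 + 0 = \left(-1 + 15 \cdot \frac{2}{3}\right) 6 + 0 = \left(-1 + 10\right) 6 + 0 = 9 \cdot 6 + 0 = 54 + 0 = 54$)
$H{\left(d,S \right)} = 54 + S + d$ ($H{\left(d,S \right)} = \left(d + S\right) + 54 = \left(S + d\right) + 54 = 54 + S + d$)
$H{\left(5,-5 \right)} \left(-2 + W{\left(-4 \right)}\right) = \left(54 - 5 + 5\right) \left(-2 - 4\right) = 54 \left(-6\right) = -324$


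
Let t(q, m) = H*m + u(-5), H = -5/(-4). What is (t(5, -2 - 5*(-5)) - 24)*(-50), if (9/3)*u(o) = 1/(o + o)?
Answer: -1415/6 ≈ -235.83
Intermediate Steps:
u(o) = 1/(6*o) (u(o) = 1/(3*(o + o)) = 1/(3*((2*o))) = (1/(2*o))/3 = 1/(6*o))
H = 5/4 (H = -5*(-¼) = 5/4 ≈ 1.2500)
t(q, m) = -1/30 + 5*m/4 (t(q, m) = 5*m/4 + (⅙)/(-5) = 5*m/4 + (⅙)*(-⅕) = 5*m/4 - 1/30 = -1/30 + 5*m/4)
(t(5, -2 - 5*(-5)) - 24)*(-50) = ((-1/30 + 5*(-2 - 5*(-5))/4) - 24)*(-50) = ((-1/30 + 5*(-2 + 25)/4) - 24)*(-50) = ((-1/30 + (5/4)*23) - 24)*(-50) = ((-1/30 + 115/4) - 24)*(-50) = (1723/60 - 24)*(-50) = (283/60)*(-50) = -1415/6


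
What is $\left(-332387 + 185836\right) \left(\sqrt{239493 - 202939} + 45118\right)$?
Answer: $-6612088018 - 1025857 \sqrt{746} \approx -6.6401 \cdot 10^{9}$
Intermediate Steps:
$\left(-332387 + 185836\right) \left(\sqrt{239493 - 202939} + 45118\right) = - 146551 \left(\sqrt{36554} + 45118\right) = - 146551 \left(7 \sqrt{746} + 45118\right) = - 146551 \left(45118 + 7 \sqrt{746}\right) = -6612088018 - 1025857 \sqrt{746}$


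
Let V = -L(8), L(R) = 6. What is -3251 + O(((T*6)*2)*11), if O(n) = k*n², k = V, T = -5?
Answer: -2616851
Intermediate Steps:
V = -6 (V = -1*6 = -6)
k = -6
O(n) = -6*n²
-3251 + O(((T*6)*2)*11) = -3251 - 6*((-5*6*2)*11)² = -3251 - 6*(-30*2*11)² = -3251 - 6*(-60*11)² = -3251 - 6*(-660)² = -3251 - 6*435600 = -3251 - 2613600 = -2616851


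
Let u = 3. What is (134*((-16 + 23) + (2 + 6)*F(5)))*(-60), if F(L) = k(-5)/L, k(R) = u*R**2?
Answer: -1021080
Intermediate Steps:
k(R) = 3*R**2
F(L) = 75/L (F(L) = (3*(-5)**2)/L = (3*25)/L = 75/L)
(134*((-16 + 23) + (2 + 6)*F(5)))*(-60) = (134*((-16 + 23) + (2 + 6)*(75/5)))*(-60) = (134*(7 + 8*(75*(1/5))))*(-60) = (134*(7 + 8*15))*(-60) = (134*(7 + 120))*(-60) = (134*127)*(-60) = 17018*(-60) = -1021080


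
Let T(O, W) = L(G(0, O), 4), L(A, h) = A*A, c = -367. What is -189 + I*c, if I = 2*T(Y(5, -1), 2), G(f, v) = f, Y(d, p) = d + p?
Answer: -189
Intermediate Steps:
L(A, h) = A**2
T(O, W) = 0 (T(O, W) = 0**2 = 0)
I = 0 (I = 2*0 = 0)
-189 + I*c = -189 + 0*(-367) = -189 + 0 = -189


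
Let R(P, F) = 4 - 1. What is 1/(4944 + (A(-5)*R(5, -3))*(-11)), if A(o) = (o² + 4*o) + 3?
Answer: 1/4680 ≈ 0.00021368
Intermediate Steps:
R(P, F) = 3
A(o) = 3 + o² + 4*o
1/(4944 + (A(-5)*R(5, -3))*(-11)) = 1/(4944 + ((3 + (-5)² + 4*(-5))*3)*(-11)) = 1/(4944 + ((3 + 25 - 20)*3)*(-11)) = 1/(4944 + (8*3)*(-11)) = 1/(4944 + 24*(-11)) = 1/(4944 - 264) = 1/4680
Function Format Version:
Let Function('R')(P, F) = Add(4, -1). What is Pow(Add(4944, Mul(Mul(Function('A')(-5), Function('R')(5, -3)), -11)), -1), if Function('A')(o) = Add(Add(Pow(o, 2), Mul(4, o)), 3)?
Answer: Rational(1, 4680) ≈ 0.00021368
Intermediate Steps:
Function('R')(P, F) = 3
Function('A')(o) = Add(3, Pow(o, 2), Mul(4, o))
Pow(Add(4944, Mul(Mul(Function('A')(-5), Function('R')(5, -3)), -11)), -1) = Pow(Add(4944, Mul(Mul(Add(3, Pow(-5, 2), Mul(4, -5)), 3), -11)), -1) = Pow(Add(4944, Mul(Mul(Add(3, 25, -20), 3), -11)), -1) = Pow(Add(4944, Mul(Mul(8, 3), -11)), -1) = Pow(Add(4944, Mul(24, -11)), -1) = Pow(Add(4944, -264), -1) = Pow(4680, -1) = Rational(1, 4680)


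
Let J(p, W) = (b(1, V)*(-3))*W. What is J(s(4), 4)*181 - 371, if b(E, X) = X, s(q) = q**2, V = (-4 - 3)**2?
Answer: -106799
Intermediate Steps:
V = 49 (V = (-7)**2 = 49)
J(p, W) = -147*W (J(p, W) = (49*(-3))*W = -147*W)
J(s(4), 4)*181 - 371 = -147*4*181 - 371 = -588*181 - 371 = -106428 - 371 = -106799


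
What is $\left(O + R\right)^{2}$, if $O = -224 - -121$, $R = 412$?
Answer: $95481$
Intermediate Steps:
$O = -103$ ($O = -224 + 121 = -103$)
$\left(O + R\right)^{2} = \left(-103 + 412\right)^{2} = 309^{2} = 95481$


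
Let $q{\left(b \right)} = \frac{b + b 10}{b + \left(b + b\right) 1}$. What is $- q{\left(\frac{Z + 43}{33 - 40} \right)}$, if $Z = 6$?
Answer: $- \frac{11}{3} \approx -3.6667$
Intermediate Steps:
$q{\left(b \right)} = \frac{11}{3}$ ($q{\left(b \right)} = \frac{b + 10 b}{b + 2 b 1} = \frac{11 b}{b + 2 b} = \frac{11 b}{3 b} = 11 b \frac{1}{3 b} = \frac{11}{3}$)
$- q{\left(\frac{Z + 43}{33 - 40} \right)} = \left(-1\right) \frac{11}{3} = - \frac{11}{3}$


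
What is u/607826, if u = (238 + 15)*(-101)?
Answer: -25553/607826 ≈ -0.042040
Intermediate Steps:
u = -25553 (u = 253*(-101) = -25553)
u/607826 = -25553/607826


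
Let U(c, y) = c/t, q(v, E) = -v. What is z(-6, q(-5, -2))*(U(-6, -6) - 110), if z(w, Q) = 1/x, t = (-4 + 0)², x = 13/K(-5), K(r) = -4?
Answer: 883/26 ≈ 33.962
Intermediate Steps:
x = -13/4 (x = 13/(-4) = 13*(-¼) = -13/4 ≈ -3.2500)
t = 16 (t = (-4)² = 16)
z(w, Q) = -4/13 (z(w, Q) = 1/(-13/4) = 1*(-4/13) = -4/13)
U(c, y) = c/16
z(-6, q(-5, -2))*(U(-6, -6) - 110) = -4*((1/16)*(-6) - 110)/13 = -4*(-3/8 - 110)/13 = -4/13*(-883/8) = 883/26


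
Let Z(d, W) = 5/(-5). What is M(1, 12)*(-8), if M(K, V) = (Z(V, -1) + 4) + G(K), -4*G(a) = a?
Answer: -22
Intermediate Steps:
Z(d, W) = -1 (Z(d, W) = 5*(-1/5) = -1)
G(a) = -a/4
M(K, V) = 3 - K/4 (M(K, V) = (-1 + 4) - K/4 = 3 - K/4)
M(1, 12)*(-8) = (3 - 1/4*1)*(-8) = (3 - 1/4)*(-8) = (11/4)*(-8) = -22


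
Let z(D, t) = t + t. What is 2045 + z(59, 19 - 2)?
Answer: 2079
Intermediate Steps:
z(D, t) = 2*t
2045 + z(59, 19 - 2) = 2045 + 2*(19 - 2) = 2045 + 2*17 = 2045 + 34 = 2079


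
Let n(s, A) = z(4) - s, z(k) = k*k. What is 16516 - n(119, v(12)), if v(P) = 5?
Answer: 16619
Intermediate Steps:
z(k) = k²
n(s, A) = 16 - s (n(s, A) = 4² - s = 16 - s)
16516 - n(119, v(12)) = 16516 - (16 - 1*119) = 16516 - (16 - 119) = 16516 - 1*(-103) = 16516 + 103 = 16619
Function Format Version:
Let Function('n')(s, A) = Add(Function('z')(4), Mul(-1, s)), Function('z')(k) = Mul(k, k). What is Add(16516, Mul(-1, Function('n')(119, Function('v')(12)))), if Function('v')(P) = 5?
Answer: 16619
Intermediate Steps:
Function('z')(k) = Pow(k, 2)
Function('n')(s, A) = Add(16, Mul(-1, s)) (Function('n')(s, A) = Add(Pow(4, 2), Mul(-1, s)) = Add(16, Mul(-1, s)))
Add(16516, Mul(-1, Function('n')(119, Function('v')(12)))) = Add(16516, Mul(-1, Add(16, Mul(-1, 119)))) = Add(16516, Mul(-1, Add(16, -119))) = Add(16516, Mul(-1, -103)) = Add(16516, 103) = 16619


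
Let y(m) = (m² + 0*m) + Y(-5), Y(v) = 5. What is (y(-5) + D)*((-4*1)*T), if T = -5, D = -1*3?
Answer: 540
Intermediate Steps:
D = -3
y(m) = 5 + m² (y(m) = (m² + 0*m) + 5 = (m² + 0) + 5 = m² + 5 = 5 + m²)
(y(-5) + D)*((-4*1)*T) = ((5 + (-5)²) - 3)*(-4*1*(-5)) = ((5 + 25) - 3)*(-4*(-5)) = (30 - 3)*20 = 27*20 = 540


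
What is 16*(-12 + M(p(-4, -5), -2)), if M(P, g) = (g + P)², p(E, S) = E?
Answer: 384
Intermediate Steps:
M(P, g) = (P + g)²
16*(-12 + M(p(-4, -5), -2)) = 16*(-12 + (-4 - 2)²) = 16*(-12 + (-6)²) = 16*(-12 + 36) = 16*24 = 384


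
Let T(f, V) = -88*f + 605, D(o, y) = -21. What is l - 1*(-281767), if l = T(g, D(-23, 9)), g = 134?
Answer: 270580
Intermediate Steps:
T(f, V) = 605 - 88*f
l = -11187 (l = 605 - 88*134 = 605 - 11792 = -11187)
l - 1*(-281767) = -11187 - 1*(-281767) = -11187 + 281767 = 270580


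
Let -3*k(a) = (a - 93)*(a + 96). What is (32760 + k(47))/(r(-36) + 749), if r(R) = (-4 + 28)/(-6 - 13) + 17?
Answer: 996151/21795 ≈ 45.706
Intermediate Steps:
r(R) = 299/19 (r(R) = 24/(-19) + 17 = 24*(-1/19) + 17 = -24/19 + 17 = 299/19)
k(a) = -(-93 + a)*(96 + a)/3 (k(a) = -(a - 93)*(a + 96)/3 = -(-93 + a)*(96 + a)/3)
(32760 + k(47))/(r(-36) + 749) = (32760 + (2976 - 1*47 - 1/3*47**2))/(299/19 + 749) = (32760 + (2976 - 47 - 1/3*2209))/(14530/19) = (32760 + (2976 - 47 - 2209/3))*(19/14530) = (32760 + 6578/3)*(19/14530) = (104858/3)*(19/14530) = 996151/21795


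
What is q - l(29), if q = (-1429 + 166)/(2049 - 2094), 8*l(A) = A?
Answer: 2933/120 ≈ 24.442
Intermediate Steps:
l(A) = A/8
q = 421/15 (q = -1263/(-45) = -1263*(-1/45) = 421/15 ≈ 28.067)
q - l(29) = 421/15 - 29/8 = 2933/120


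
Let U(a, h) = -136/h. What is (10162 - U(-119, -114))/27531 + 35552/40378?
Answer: 5655438938/4525990209 ≈ 1.2495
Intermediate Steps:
(10162 - U(-119, -114))/27531 + 35552/40378 = (10162 - (-136)/(-114))/27531 + 35552/40378 = (10162 - (-136)*(-1)/114)*(1/27531) + 35552*(1/40378) = (10162 - 1*68/57)*(1/27531) + 17776/20189 = (10162 - 68/57)*(1/27531) + 17776/20189 = (579166/57)*(1/27531) + 17776/20189 = 82738/224181 + 17776/20189 = 5655438938/4525990209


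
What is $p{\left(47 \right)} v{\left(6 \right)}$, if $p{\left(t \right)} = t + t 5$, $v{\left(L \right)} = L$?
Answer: $1692$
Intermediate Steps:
$p{\left(t \right)} = 6 t$ ($p{\left(t \right)} = t + 5 t = 6 t$)
$p{\left(47 \right)} v{\left(6 \right)} = 6 \cdot 47 \cdot 6 = 282 \cdot 6 = 1692$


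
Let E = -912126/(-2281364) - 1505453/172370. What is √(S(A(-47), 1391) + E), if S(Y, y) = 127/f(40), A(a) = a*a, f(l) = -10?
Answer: I*√203289539471500137944090/98309678170 ≈ 4.5863*I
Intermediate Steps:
E = -409657889909/49154839085 (E = -912126*(-1/2281364) - 1505453*1/172370 = 456063/1140682 - 1505453/172370 = -409657889909/49154839085 ≈ -8.3340)
A(a) = a²
S(Y, y) = -127/10 (S(Y, y) = 127/(-10) = 127*(-⅒) = -127/10)
√(S(A(-47), 1391) + E) = √(-127/10 - 409657889909/49154839085) = √(-2067848692577/98309678170) = I*√203289539471500137944090/98309678170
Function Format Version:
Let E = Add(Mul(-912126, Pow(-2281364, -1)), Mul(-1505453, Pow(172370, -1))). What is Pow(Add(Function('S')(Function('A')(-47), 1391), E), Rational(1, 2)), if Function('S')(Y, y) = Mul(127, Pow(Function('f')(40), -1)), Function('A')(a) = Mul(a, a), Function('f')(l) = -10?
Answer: Mul(Rational(1, 98309678170), I, Pow(203289539471500137944090, Rational(1, 2))) ≈ Mul(4.5863, I)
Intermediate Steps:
E = Rational(-409657889909, 49154839085) (E = Add(Mul(-912126, Rational(-1, 2281364)), Mul(-1505453, Rational(1, 172370))) = Add(Rational(456063, 1140682), Rational(-1505453, 172370)) = Rational(-409657889909, 49154839085) ≈ -8.3340)
Function('A')(a) = Pow(a, 2)
Function('S')(Y, y) = Rational(-127, 10) (Function('S')(Y, y) = Mul(127, Pow(-10, -1)) = Mul(127, Rational(-1, 10)) = Rational(-127, 10))
Pow(Add(Function('S')(Function('A')(-47), 1391), E), Rational(1, 2)) = Pow(Add(Rational(-127, 10), Rational(-409657889909, 49154839085)), Rational(1, 2)) = Pow(Rational(-2067848692577, 98309678170), Rational(1, 2)) = Mul(Rational(1, 98309678170), I, Pow(203289539471500137944090, Rational(1, 2)))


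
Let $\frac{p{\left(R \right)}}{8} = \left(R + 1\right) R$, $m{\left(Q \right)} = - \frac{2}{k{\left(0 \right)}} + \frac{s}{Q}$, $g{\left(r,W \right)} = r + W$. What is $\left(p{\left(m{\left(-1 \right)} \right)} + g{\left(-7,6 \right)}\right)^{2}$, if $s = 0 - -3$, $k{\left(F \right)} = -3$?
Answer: $\frac{46225}{81} \approx 570.68$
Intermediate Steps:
$g{\left(r,W \right)} = W + r$
$s = 3$ ($s = 0 + 3 = 3$)
$m{\left(Q \right)} = \frac{2}{3} + \frac{3}{Q}$ ($m{\left(Q \right)} = - \frac{2}{-3} + \frac{3}{Q} = \left(-2\right) \left(- \frac{1}{3}\right) + \frac{3}{Q} = \frac{2}{3} + \frac{3}{Q}$)
$p{\left(R \right)} = 8 R \left(1 + R\right)$ ($p{\left(R \right)} = 8 \left(R + 1\right) R = 8 \left(1 + R\right) R = 8 R \left(1 + R\right)$)
$\left(p{\left(m{\left(-1 \right)} \right)} + g{\left(-7,6 \right)}\right)^{2} = \left(8 \left(\frac{2}{3} + \frac{3}{-1}\right) \left(1 + \left(\frac{2}{3} + \frac{3}{-1}\right)\right) + \left(6 - 7\right)\right)^{2} = \left(8 \left(\frac{2}{3} + 3 \left(-1\right)\right) \left(1 + \left(\frac{2}{3} + 3 \left(-1\right)\right)\right) - 1\right)^{2} = \left(8 \left(\frac{2}{3} - 3\right) \left(1 + \left(\frac{2}{3} - 3\right)\right) - 1\right)^{2} = \left(8 \left(- \frac{7}{3}\right) \left(1 - \frac{7}{3}\right) - 1\right)^{2} = \left(8 \left(- \frac{7}{3}\right) \left(- \frac{4}{3}\right) - 1\right)^{2} = \left(\frac{224}{9} - 1\right)^{2} = \left(\frac{215}{9}\right)^{2} = \frac{46225}{81}$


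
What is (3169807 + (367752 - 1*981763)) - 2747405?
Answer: -191609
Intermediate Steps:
(3169807 + (367752 - 1*981763)) - 2747405 = (3169807 + (367752 - 981763)) - 2747405 = (3169807 - 614011) - 2747405 = 2555796 - 2747405 = -191609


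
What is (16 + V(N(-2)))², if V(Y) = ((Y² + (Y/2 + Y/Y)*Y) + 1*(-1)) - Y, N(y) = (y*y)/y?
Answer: 441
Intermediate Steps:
N(y) = y (N(y) = y²/y = y)
V(Y) = -1 + Y² - Y + Y*(1 + Y/2) (V(Y) = ((Y² + (Y*(½) + 1)*Y) - 1) - Y = ((Y² + (Y/2 + 1)*Y) - 1) - Y = ((Y² + (1 + Y/2)*Y) - 1) - Y = ((Y² + Y*(1 + Y/2)) - 1) - Y = (-1 + Y² + Y*(1 + Y/2)) - Y = -1 + Y² - Y + Y*(1 + Y/2))
(16 + V(N(-2)))² = (16 + (-1 + (3/2)*(-2)²))² = (16 + (-1 + (3/2)*4))² = (16 + (-1 + 6))² = (16 + 5)² = 21² = 441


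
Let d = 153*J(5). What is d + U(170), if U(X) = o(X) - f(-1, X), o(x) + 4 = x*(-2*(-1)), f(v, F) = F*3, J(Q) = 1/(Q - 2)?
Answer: -123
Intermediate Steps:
J(Q) = 1/(-2 + Q)
f(v, F) = 3*F
d = 51 (d = 153/(-2 + 5) = 153/3 = 153*(⅓) = 51)
o(x) = -4 + 2*x (o(x) = -4 + x*(-2*(-1)) = -4 + x*2 = -4 + 2*x)
U(X) = -4 - X (U(X) = (-4 + 2*X) - 3*X = -4 - X)
d + U(170) = 51 + (-4 - 1*170) = 51 + (-4 - 170) = 51 - 174 = -123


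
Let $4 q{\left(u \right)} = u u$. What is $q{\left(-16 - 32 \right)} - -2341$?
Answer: $2917$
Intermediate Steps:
$q{\left(u \right)} = \frac{u^{2}}{4}$ ($q{\left(u \right)} = \frac{u u}{4} = \frac{u^{2}}{4}$)
$q{\left(-16 - 32 \right)} - -2341 = \frac{\left(-16 - 32\right)^{2}}{4} - -2341 = \frac{\left(-48\right)^{2}}{4} + 2341 = \frac{1}{4} \cdot 2304 + 2341 = 576 + 2341 = 2917$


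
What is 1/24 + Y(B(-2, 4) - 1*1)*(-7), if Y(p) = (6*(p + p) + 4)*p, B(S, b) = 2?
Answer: -2687/24 ≈ -111.96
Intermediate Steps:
Y(p) = p*(4 + 12*p) (Y(p) = (6*(2*p) + 4)*p = (12*p + 4)*p = (4 + 12*p)*p = p*(4 + 12*p))
1/24 + Y(B(-2, 4) - 1*1)*(-7) = 1/24 + (4*(2 - 1*1)*(1 + 3*(2 - 1*1)))*(-7) = 1/24 + (4*(2 - 1)*(1 + 3*(2 - 1)))*(-7) = 1/24 + (4*1*(1 + 3*1))*(-7) = 1/24 + (4*1*(1 + 3))*(-7) = 1/24 + (4*1*4)*(-7) = 1/24 + 16*(-7) = 1/24 - 112 = -2687/24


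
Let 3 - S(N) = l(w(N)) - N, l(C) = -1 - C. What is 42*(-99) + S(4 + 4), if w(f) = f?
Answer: -4138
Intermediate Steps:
S(N) = 4 + 2*N (S(N) = 3 - ((-1 - N) - N) = 3 - (-1 - 2*N) = 3 + (1 + 2*N) = 4 + 2*N)
42*(-99) + S(4 + 4) = 42*(-99) + (4 + 2*(4 + 4)) = -4158 + (4 + 2*8) = -4158 + (4 + 16) = -4158 + 20 = -4138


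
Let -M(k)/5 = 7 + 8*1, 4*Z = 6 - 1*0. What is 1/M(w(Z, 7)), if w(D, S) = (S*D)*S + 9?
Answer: -1/75 ≈ -0.013333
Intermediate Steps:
Z = 3/2 (Z = (6 - 1*0)/4 = (6 + 0)/4 = (¼)*6 = 3/2 ≈ 1.5000)
w(D, S) = 9 + D*S² (w(D, S) = (D*S)*S + 9 = D*S² + 9 = 9 + D*S²)
M(k) = -75 (M(k) = -5*(7 + 8*1) = -5*(7 + 8) = -5*15 = -75)
1/M(w(Z, 7)) = 1/(-75) = -1/75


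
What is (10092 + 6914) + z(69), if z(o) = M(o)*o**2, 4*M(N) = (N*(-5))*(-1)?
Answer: 1710569/4 ≈ 4.2764e+5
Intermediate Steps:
M(N) = 5*N/4 (M(N) = ((N*(-5))*(-1))/4 = (-5*N*(-1))/4 = (5*N)/4 = 5*N/4)
z(o) = 5*o**3/4 (z(o) = (5*o/4)*o**2 = 5*o**3/4)
(10092 + 6914) + z(69) = (10092 + 6914) + (5/4)*69**3 = 17006 + (5/4)*328509 = 17006 + 1642545/4 = 1710569/4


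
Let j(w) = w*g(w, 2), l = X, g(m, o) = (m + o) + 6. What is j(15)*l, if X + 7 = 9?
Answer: 690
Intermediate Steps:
g(m, o) = 6 + m + o
X = 2 (X = -7 + 9 = 2)
l = 2
j(w) = w*(8 + w) (j(w) = w*(6 + w + 2) = w*(8 + w))
j(15)*l = (15*(8 + 15))*2 = (15*23)*2 = 345*2 = 690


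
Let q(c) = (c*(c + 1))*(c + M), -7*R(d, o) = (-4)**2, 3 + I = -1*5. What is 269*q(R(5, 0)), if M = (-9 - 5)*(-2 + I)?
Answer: 37341504/343 ≈ 1.0887e+5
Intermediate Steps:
I = -8 (I = -3 - 1*5 = -3 - 5 = -8)
M = 140 (M = (-9 - 5)*(-2 - 8) = -14*(-10) = 140)
R(d, o) = -16/7 (R(d, o) = -1/7*(-4)**2 = -1/7*16 = -16/7)
q(c) = c*(1 + c)*(140 + c) (q(c) = (c*(c + 1))*(c + 140) = (c*(1 + c))*(140 + c) = c*(1 + c)*(140 + c))
269*q(R(5, 0)) = 269*(-16*(140 + (-16/7)**2 + 141*(-16/7))/7) = 269*(-16*(140 + 256/49 - 2256/7)/7) = 269*(-16/7*(-8676/49)) = 269*(138816/343) = 37341504/343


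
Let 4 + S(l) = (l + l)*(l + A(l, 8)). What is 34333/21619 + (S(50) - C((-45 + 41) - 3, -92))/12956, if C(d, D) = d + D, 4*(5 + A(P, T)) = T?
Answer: 42190881/21545828 ≈ 1.9582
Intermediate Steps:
A(P, T) = -5 + T/4
C(d, D) = D + d
S(l) = -4 + 2*l*(-3 + l) (S(l) = -4 + (l + l)*(l + (-5 + (¼)*8)) = -4 + (2*l)*(l + (-5 + 2)) = -4 + (2*l)*(l - 3) = -4 + (2*l)*(-3 + l) = -4 + 2*l*(-3 + l))
34333/21619 + (S(50) - C((-45 + 41) - 3, -92))/12956 = 34333/21619 + ((-4 - 6*50 + 2*50²) - (-92 + ((-45 + 41) - 3)))/12956 = 34333*(1/21619) + ((-4 - 300 + 2*2500) - (-92 + (-4 - 3)))*(1/12956) = 2641/1663 + ((-4 - 300 + 5000) - (-92 - 7))*(1/12956) = 2641/1663 + (4696 - 1*(-99))*(1/12956) = 2641/1663 + (4696 + 99)*(1/12956) = 2641/1663 + 4795*(1/12956) = 2641/1663 + 4795/12956 = 42190881/21545828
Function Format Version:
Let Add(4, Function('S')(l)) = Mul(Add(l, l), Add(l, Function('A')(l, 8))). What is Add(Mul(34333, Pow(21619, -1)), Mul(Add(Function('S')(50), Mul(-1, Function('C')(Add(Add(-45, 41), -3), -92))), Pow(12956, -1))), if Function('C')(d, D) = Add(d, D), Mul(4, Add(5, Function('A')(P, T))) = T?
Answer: Rational(42190881, 21545828) ≈ 1.9582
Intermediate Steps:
Function('A')(P, T) = Add(-5, Mul(Rational(1, 4), T))
Function('C')(d, D) = Add(D, d)
Function('S')(l) = Add(-4, Mul(2, l, Add(-3, l))) (Function('S')(l) = Add(-4, Mul(Add(l, l), Add(l, Add(-5, Mul(Rational(1, 4), 8))))) = Add(-4, Mul(Mul(2, l), Add(l, Add(-5, 2)))) = Add(-4, Mul(Mul(2, l), Add(l, -3))) = Add(-4, Mul(Mul(2, l), Add(-3, l))) = Add(-4, Mul(2, l, Add(-3, l))))
Add(Mul(34333, Pow(21619, -1)), Mul(Add(Function('S')(50), Mul(-1, Function('C')(Add(Add(-45, 41), -3), -92))), Pow(12956, -1))) = Add(Mul(34333, Pow(21619, -1)), Mul(Add(Add(-4, Mul(-6, 50), Mul(2, Pow(50, 2))), Mul(-1, Add(-92, Add(Add(-45, 41), -3)))), Pow(12956, -1))) = Add(Mul(34333, Rational(1, 21619)), Mul(Add(Add(-4, -300, Mul(2, 2500)), Mul(-1, Add(-92, Add(-4, -3)))), Rational(1, 12956))) = Add(Rational(2641, 1663), Mul(Add(Add(-4, -300, 5000), Mul(-1, Add(-92, -7))), Rational(1, 12956))) = Add(Rational(2641, 1663), Mul(Add(4696, Mul(-1, -99)), Rational(1, 12956))) = Add(Rational(2641, 1663), Mul(Add(4696, 99), Rational(1, 12956))) = Add(Rational(2641, 1663), Mul(4795, Rational(1, 12956))) = Add(Rational(2641, 1663), Rational(4795, 12956)) = Rational(42190881, 21545828)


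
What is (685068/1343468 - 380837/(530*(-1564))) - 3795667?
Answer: -1056739512971295561/278406873640 ≈ -3.7957e+6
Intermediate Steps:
(685068/1343468 - 380837/(530*(-1564))) - 3795667 = (685068*(1/1343468) - 380837/(-828920)) - 3795667 = (171267/335867 - 380837*(-1/828920)) - 3795667 = (171267/335867 + 380837/828920) - 3795667 = 269877222319/278406873640 - 3795667 = -1056739512971295561/278406873640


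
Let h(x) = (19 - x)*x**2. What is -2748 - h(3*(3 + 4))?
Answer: -1866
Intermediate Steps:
h(x) = x**2*(19 - x)
-2748 - h(3*(3 + 4)) = -2748 - (3*(3 + 4))**2*(19 - 3*(3 + 4)) = -2748 - (3*7)**2*(19 - 3*7) = -2748 - 21**2*(19 - 1*21) = -2748 - 441*(19 - 21) = -2748 - 441*(-2) = -2748 - 1*(-882) = -2748 + 882 = -1866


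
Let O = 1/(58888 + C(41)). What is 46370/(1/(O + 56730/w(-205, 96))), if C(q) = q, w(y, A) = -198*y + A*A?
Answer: 8612176384840/163056543 ≈ 52817.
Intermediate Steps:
w(y, A) = A² - 198*y (w(y, A) = -198*y + A² = A² - 198*y)
O = 1/58929 (O = 1/(58888 + 41) = 1/58929 ≈ 1.6970e-5)
46370/(1/(O + 56730/w(-205, 96))) = 46370/(1/(1/58929 + 56730/(96² - 198*(-205)))) = 46370/(1/(1/58929 + 56730/(9216 + 40590))) = 46370/(1/(1/58929 + 56730/49806)) = 46370/(1/(1/58929 + 56730*(1/49806))) = 46370/(1/(1/58929 + 9455/8301)) = 46370/(1/(185727332/163056543)) = 46370/(163056543/185727332) = 46370*(185727332/163056543) = 8612176384840/163056543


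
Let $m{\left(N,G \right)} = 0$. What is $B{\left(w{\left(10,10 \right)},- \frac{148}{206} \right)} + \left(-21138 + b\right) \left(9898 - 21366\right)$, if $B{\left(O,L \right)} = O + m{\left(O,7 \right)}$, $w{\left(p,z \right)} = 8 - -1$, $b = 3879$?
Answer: $197926221$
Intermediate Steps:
$w{\left(p,z \right)} = 9$ ($w{\left(p,z \right)} = 8 + 1 = 9$)
$B{\left(O,L \right)} = O$ ($B{\left(O,L \right)} = O + 0 = O$)
$B{\left(w{\left(10,10 \right)},- \frac{148}{206} \right)} + \left(-21138 + b\right) \left(9898 - 21366\right) = 9 + \left(-21138 + 3879\right) \left(9898 - 21366\right) = 9 - -197926212 = 9 + 197926212 = 197926221$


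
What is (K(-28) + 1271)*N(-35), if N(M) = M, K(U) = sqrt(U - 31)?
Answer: -44485 - 35*I*sqrt(59) ≈ -44485.0 - 268.84*I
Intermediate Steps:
K(U) = sqrt(-31 + U)
(K(-28) + 1271)*N(-35) = (sqrt(-31 - 28) + 1271)*(-35) = (sqrt(-59) + 1271)*(-35) = (I*sqrt(59) + 1271)*(-35) = (1271 + I*sqrt(59))*(-35) = -44485 - 35*I*sqrt(59)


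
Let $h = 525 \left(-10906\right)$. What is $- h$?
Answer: $5725650$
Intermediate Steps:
$h = -5725650$
$- h = \left(-1\right) \left(-5725650\right) = 5725650$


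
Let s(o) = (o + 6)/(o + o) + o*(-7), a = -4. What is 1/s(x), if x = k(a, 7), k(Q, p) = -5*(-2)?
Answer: -5/346 ≈ -0.014451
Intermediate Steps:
k(Q, p) = 10
x = 10
s(o) = -7*o + (6 + o)/(2*o) (s(o) = (6 + o)/((2*o)) - 7*o = (6 + o)*(1/(2*o)) - 7*o = (6 + o)/(2*o) - 7*o = -7*o + (6 + o)/(2*o))
1/s(x) = 1/(½ - 7*10 + 3/10) = 1/(½ - 70 + 3*(⅒)) = 1/(½ - 70 + 3/10) = 1/(-346/5) = -5/346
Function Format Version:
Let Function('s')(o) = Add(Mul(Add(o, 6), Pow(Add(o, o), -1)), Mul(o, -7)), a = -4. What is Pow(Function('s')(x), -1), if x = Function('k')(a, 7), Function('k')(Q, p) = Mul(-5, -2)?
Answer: Rational(-5, 346) ≈ -0.014451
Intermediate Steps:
Function('k')(Q, p) = 10
x = 10
Function('s')(o) = Add(Mul(-7, o), Mul(Rational(1, 2), Pow(o, -1), Add(6, o))) (Function('s')(o) = Add(Mul(Add(6, o), Pow(Mul(2, o), -1)), Mul(-7, o)) = Add(Mul(Add(6, o), Mul(Rational(1, 2), Pow(o, -1))), Mul(-7, o)) = Add(Mul(Rational(1, 2), Pow(o, -1), Add(6, o)), Mul(-7, o)) = Add(Mul(-7, o), Mul(Rational(1, 2), Pow(o, -1), Add(6, o))))
Pow(Function('s')(x), -1) = Pow(Add(Rational(1, 2), Mul(-7, 10), Mul(3, Pow(10, -1))), -1) = Pow(Add(Rational(1, 2), -70, Mul(3, Rational(1, 10))), -1) = Pow(Add(Rational(1, 2), -70, Rational(3, 10)), -1) = Pow(Rational(-346, 5), -1) = Rational(-5, 346)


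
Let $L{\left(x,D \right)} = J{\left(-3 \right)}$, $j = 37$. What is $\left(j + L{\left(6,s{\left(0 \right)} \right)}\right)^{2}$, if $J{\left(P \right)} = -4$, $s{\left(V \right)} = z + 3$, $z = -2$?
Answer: $1089$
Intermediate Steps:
$s{\left(V \right)} = 1$ ($s{\left(V \right)} = -2 + 3 = 1$)
$L{\left(x,D \right)} = -4$
$\left(j + L{\left(6,s{\left(0 \right)} \right)}\right)^{2} = \left(37 - 4\right)^{2} = 33^{2} = 1089$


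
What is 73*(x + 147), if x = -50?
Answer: 7081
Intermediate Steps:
73*(x + 147) = 73*(-50 + 147) = 73*97 = 7081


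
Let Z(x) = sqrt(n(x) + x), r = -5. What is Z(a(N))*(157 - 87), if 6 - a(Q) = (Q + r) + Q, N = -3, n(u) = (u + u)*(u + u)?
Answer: 70*sqrt(1173) ≈ 2397.4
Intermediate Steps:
n(u) = 4*u**2 (n(u) = (2*u)*(2*u) = 4*u**2)
a(Q) = 11 - 2*Q (a(Q) = 6 - ((Q - 5) + Q) = 6 - ((-5 + Q) + Q) = 6 - (-5 + 2*Q) = 6 + (5 - 2*Q) = 11 - 2*Q)
Z(x) = sqrt(x + 4*x**2) (Z(x) = sqrt(4*x**2 + x) = sqrt(x + 4*x**2))
Z(a(N))*(157 - 87) = sqrt((11 - 2*(-3))*(1 + 4*(11 - 2*(-3))))*(157 - 87) = sqrt((11 + 6)*(1 + 4*(11 + 6)))*70 = sqrt(17*(1 + 4*17))*70 = sqrt(17*(1 + 68))*70 = sqrt(17*69)*70 = sqrt(1173)*70 = 70*sqrt(1173)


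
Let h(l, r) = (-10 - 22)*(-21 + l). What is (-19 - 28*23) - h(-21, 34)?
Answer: -2007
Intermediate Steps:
h(l, r) = 672 - 32*l (h(l, r) = -32*(-21 + l) = 672 - 32*l)
(-19 - 28*23) - h(-21, 34) = (-19 - 28*23) - (672 - 32*(-21)) = (-19 - 644) - (672 + 672) = -663 - 1*1344 = -663 - 1344 = -2007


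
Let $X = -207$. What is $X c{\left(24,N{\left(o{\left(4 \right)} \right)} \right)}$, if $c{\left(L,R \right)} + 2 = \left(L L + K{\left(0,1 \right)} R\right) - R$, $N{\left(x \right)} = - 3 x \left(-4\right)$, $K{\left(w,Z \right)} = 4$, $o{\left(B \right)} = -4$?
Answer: $-89010$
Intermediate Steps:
$N{\left(x \right)} = 12 x$
$c{\left(L,R \right)} = -2 + L^{2} + 3 R$ ($c{\left(L,R \right)} = -2 - \left(- 3 R - L L\right) = -2 + \left(\left(L^{2} + 4 R\right) - R\right) = -2 + \left(L^{2} + 3 R\right) = -2 + L^{2} + 3 R$)
$X c{\left(24,N{\left(o{\left(4 \right)} \right)} \right)} = - 207 \left(-2 + 24^{2} + 3 \cdot 12 \left(-4\right)\right) = - 207 \left(-2 + 576 + 3 \left(-48\right)\right) = - 207 \left(-2 + 576 - 144\right) = \left(-207\right) 430 = -89010$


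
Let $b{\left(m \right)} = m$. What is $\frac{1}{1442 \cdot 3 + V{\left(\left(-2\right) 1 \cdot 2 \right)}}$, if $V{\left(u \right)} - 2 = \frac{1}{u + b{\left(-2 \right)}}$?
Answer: $\frac{6}{25967} \approx 0.00023106$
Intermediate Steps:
$V{\left(u \right)} = 2 + \frac{1}{-2 + u}$ ($V{\left(u \right)} = 2 + \frac{1}{u - 2} = 2 + \frac{1}{-2 + u}$)
$\frac{1}{1442 \cdot 3 + V{\left(\left(-2\right) 1 \cdot 2 \right)}} = \frac{1}{1442 \cdot 3 + \frac{-3 + 2 \left(-2\right) 1 \cdot 2}{-2 + \left(-2\right) 1 \cdot 2}} = \frac{1}{4326 + \frac{-3 + 2 \left(\left(-2\right) 2\right)}{-2 - 4}} = \frac{1}{4326 + \frac{-3 + 2 \left(-4\right)}{-2 - 4}} = \frac{1}{4326 + \frac{-3 - 8}{-6}} = \frac{1}{4326 - - \frac{11}{6}} = \frac{1}{4326 + \frac{11}{6}} = \frac{1}{\frac{25967}{6}} = \frac{6}{25967}$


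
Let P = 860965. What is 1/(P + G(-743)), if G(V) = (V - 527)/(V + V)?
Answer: 743/639697630 ≈ 1.1615e-6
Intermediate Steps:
G(V) = (-527 + V)/(2*V) (G(V) = (-527 + V)/((2*V)) = (-527 + V)*(1/(2*V)) = (-527 + V)/(2*V))
1/(P + G(-743)) = 1/(860965 + (½)*(-527 - 743)/(-743)) = 1/(860965 + (½)*(-1/743)*(-1270)) = 1/(860965 + 635/743) = 1/(639697630/743) = 743/639697630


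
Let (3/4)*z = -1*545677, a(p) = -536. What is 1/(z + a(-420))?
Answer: -3/2184316 ≈ -1.3734e-6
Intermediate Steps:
z = -2182708/3 (z = 4*(-1*545677)/3 = (4/3)*(-545677) = -2182708/3 ≈ -7.2757e+5)
1/(z + a(-420)) = 1/(-2182708/3 - 536) = 1/(-2184316/3) = -3/2184316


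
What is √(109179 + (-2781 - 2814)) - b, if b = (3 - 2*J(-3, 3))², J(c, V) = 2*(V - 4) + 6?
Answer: -25 + 4*√6474 ≈ 296.84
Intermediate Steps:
J(c, V) = -2 + 2*V (J(c, V) = 2*(-4 + V) + 6 = (-8 + 2*V) + 6 = -2 + 2*V)
b = 25 (b = (3 - 2*(-2 + 2*3))² = (3 - 2*(-2 + 6))² = (3 - 2*4)² = (3 - 8)² = (-5)² = 25)
√(109179 + (-2781 - 2814)) - b = √(109179 + (-2781 - 2814)) - 1*25 = √(109179 - 5595) - 25 = √103584 - 25 = 4*√6474 - 25 = -25 + 4*√6474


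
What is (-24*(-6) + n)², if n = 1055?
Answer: 1437601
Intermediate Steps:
(-24*(-6) + n)² = (-24*(-6) + 1055)² = (144 + 1055)² = 1199² = 1437601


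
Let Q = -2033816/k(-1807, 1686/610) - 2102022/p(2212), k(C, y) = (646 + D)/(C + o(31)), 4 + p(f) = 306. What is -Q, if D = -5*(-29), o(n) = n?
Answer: -544589289915/119441 ≈ -4.5595e+6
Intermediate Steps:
p(f) = 302 (p(f) = -4 + 306 = 302)
D = 145
k(C, y) = 791/(31 + C) (k(C, y) = (646 + 145)/(C + 31) = 791/(31 + C))
Q = 544589289915/119441 (Q = -2033816/(791/(31 - 1807)) - 2102022/302 = -2033816/(791/(-1776)) - 2102022*1/302 = -2033816/(791*(-1/1776)) - 1051011/151 = -2033816/(-791/1776) - 1051011/151 = -2033816*(-1776/791) - 1051011/151 = 3612057216/791 - 1051011/151 = 544589289915/119441 ≈ 4.5595e+6)
-Q = -1*544589289915/119441 = -544589289915/119441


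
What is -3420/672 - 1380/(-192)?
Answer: 235/112 ≈ 2.0982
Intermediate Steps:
-3420/672 - 1380/(-192) = -3420*1/672 - 1380*(-1/192) = -285/56 + 115/16 = 235/112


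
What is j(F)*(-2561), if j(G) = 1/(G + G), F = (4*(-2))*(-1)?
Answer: -2561/16 ≈ -160.06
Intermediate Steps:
F = 8 (F = -8*(-1) = 8)
j(G) = 1/(2*G)
j(F)*(-2561) = ((1/2)/8)*(-2561) = ((1/2)*(1/8))*(-2561) = (1/16)*(-2561) = -2561/16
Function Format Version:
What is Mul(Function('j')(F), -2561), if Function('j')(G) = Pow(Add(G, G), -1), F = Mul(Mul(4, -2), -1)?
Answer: Rational(-2561, 16) ≈ -160.06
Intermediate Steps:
F = 8 (F = Mul(-8, -1) = 8)
Function('j')(G) = Mul(Rational(1, 2), Pow(G, -1)) (Function('j')(G) = Pow(Mul(2, G), -1) = Mul(Rational(1, 2), Pow(G, -1)))
Mul(Function('j')(F), -2561) = Mul(Mul(Rational(1, 2), Pow(8, -1)), -2561) = Mul(Mul(Rational(1, 2), Rational(1, 8)), -2561) = Mul(Rational(1, 16), -2561) = Rational(-2561, 16)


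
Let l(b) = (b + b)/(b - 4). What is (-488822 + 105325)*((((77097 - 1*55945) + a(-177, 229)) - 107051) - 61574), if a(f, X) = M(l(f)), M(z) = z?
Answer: 10236401249723/181 ≈ 5.6555e+10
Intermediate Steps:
l(b) = 2*b/(-4 + b) (l(b) = (2*b)/(-4 + b) = 2*b/(-4 + b))
a(f, X) = 2*f/(-4 + f)
(-488822 + 105325)*((((77097 - 1*55945) + a(-177, 229)) - 107051) - 61574) = (-488822 + 105325)*((((77097 - 1*55945) + 2*(-177)/(-4 - 177)) - 107051) - 61574) = -383497*((((77097 - 55945) + 2*(-177)/(-181)) - 107051) - 61574) = -383497*(((21152 + 2*(-177)*(-1/181)) - 107051) - 61574) = -383497*(((21152 + 354/181) - 107051) - 61574) = -383497*((3828866/181 - 107051) - 61574) = -383497*(-15547365/181 - 61574) = -383497*(-26692259/181) = 10236401249723/181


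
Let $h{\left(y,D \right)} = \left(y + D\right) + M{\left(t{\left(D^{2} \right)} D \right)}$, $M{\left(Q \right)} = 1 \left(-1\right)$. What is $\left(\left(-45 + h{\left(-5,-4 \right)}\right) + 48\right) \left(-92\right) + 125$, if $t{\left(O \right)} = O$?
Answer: $769$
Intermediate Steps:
$M{\left(Q \right)} = -1$
$h{\left(y,D \right)} = -1 + D + y$ ($h{\left(y,D \right)} = \left(y + D\right) - 1 = \left(D + y\right) - 1 = -1 + D + y$)
$\left(\left(-45 + h{\left(-5,-4 \right)}\right) + 48\right) \left(-92\right) + 125 = \left(\left(-45 - 10\right) + 48\right) \left(-92\right) + 125 = \left(-55 + 48\right) \left(-92\right) + 125 = \left(-7\right) \left(-92\right) + 125 = 644 + 125 = 769$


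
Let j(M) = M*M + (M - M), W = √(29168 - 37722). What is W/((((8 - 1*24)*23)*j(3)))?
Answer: -I*√8554/3312 ≈ -0.027925*I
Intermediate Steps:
W = I*√8554 (W = √(-8554) = I*√8554 ≈ 92.488*I)
j(M) = M² (j(M) = M² + 0 = M²)
W/((((8 - 1*24)*23)*j(3))) = (I*√8554)/((((8 - 1*24)*23)*3²)) = (I*√8554)/((((8 - 24)*23)*9)) = (I*√8554)/((-16*23*9)) = (I*√8554)/((-368*9)) = (I*√8554)/(-3312) = (I*√8554)*(-1/3312) = -I*√8554/3312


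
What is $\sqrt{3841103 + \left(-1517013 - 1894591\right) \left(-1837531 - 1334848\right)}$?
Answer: $\sqrt{10822904727019} \approx 3.2898 \cdot 10^{6}$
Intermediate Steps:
$\sqrt{3841103 + \left(-1517013 - 1894591\right) \left(-1837531 - 1334848\right)} = \sqrt{3841103 + \left(-1517013 - 1894591\right) \left(-3172379\right)} = \sqrt{3841103 - -10822900885916} = \sqrt{3841103 + 10822900885916} = \sqrt{10822904727019}$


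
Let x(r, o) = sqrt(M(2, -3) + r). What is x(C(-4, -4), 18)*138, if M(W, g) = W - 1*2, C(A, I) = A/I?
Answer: 138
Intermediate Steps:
M(W, g) = -2 + W (M(W, g) = W - 2 = -2 + W)
x(r, o) = sqrt(r) (x(r, o) = sqrt((-2 + 2) + r) = sqrt(0 + r) = sqrt(r))
x(C(-4, -4), 18)*138 = sqrt(-4/(-4))*138 = sqrt(-4*(-1/4))*138 = sqrt(1)*138 = 1*138 = 138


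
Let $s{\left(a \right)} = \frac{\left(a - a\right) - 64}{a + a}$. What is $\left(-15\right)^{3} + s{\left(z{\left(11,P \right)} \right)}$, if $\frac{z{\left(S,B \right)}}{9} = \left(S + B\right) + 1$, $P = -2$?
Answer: $- \frac{151891}{45} \approx -3375.4$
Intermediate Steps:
$z{\left(S,B \right)} = 9 + 9 B + 9 S$ ($z{\left(S,B \right)} = 9 \left(\left(S + B\right) + 1\right) = 9 \left(\left(B + S\right) + 1\right) = 9 \left(1 + B + S\right) = 9 + 9 B + 9 S$)
$s{\left(a \right)} = - \frac{32}{a}$ ($s{\left(a \right)} = \frac{0 - 64}{2 a} = - 64 \frac{1}{2 a} = - \frac{32}{a}$)
$\left(-15\right)^{3} + s{\left(z{\left(11,P \right)} \right)} = \left(-15\right)^{3} - \frac{32}{9 + 9 \left(-2\right) + 9 \cdot 11} = -3375 - \frac{32}{9 - 18 + 99} = -3375 - \frac{32}{90} = -3375 - \frac{16}{45} = - \frac{151891}{45}$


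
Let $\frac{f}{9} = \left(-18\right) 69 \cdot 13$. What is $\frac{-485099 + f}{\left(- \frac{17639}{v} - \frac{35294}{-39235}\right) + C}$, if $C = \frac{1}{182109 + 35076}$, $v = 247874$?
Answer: $- \frac{400468139329350246}{526237202033} \approx -7.61 \cdot 10^{5}$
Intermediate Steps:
$f = -145314$ ($f = 9 \left(-18\right) 69 \cdot 13 = 9 \left(\left(-1242\right) 13\right) = 9 \left(-16146\right) = -145314$)
$C = \frac{1}{217185} \approx 4.6044 \cdot 10^{-6}$
$\frac{-485099 + f}{\left(- \frac{17639}{v} - \frac{35294}{-39235}\right) + C} = \frac{-485099 - 145314}{\left(- \frac{17639}{247874} - \frac{35294}{-39235}\right) + \frac{1}{217185}} = - \frac{630413}{\left(\left(-17639\right) \frac{1}{247874} - - \frac{5042}{5605}\right) + \frac{1}{217185}} = - \frac{630413}{\left(- \frac{17639}{247874} + \frac{5042}{5605}\right) + \frac{1}{217185}} = - \frac{630413}{\frac{60574427}{73122830} + \frac{1}{217185}} = - \frac{630413}{\frac{526237202033}{635247273342}} = \left(-630413\right) \frac{635247273342}{526237202033} = - \frac{400468139329350246}{526237202033}$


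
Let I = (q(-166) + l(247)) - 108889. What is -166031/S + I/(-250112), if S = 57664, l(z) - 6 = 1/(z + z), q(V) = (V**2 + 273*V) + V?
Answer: -264088664779/111323350528 ≈ -2.3723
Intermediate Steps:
q(V) = V**2 + 274*V
l(z) = 6 + 1/(2*z) (l(z) = 6 + 1/(z + z) = 6 + 1/(2*z))
I = -62644633/494 (I = (-166*(274 - 166) + (6 + (1/2)/247)) - 108889 = (-166*108 + (6 + (1/2)*(1/247))) - 108889 = (-17928 + (6 + 1/494)) - 108889 = (-17928 + 2965/494) - 108889 = -8853467/494 - 108889 = -62644633/494 ≈ -1.2681e+5)
-166031/S + I/(-250112) = -166031/57664 - 62644633/494/(-250112) = -166031*1/57664 - 62644633/494*(-1/250112) = -166031/57664 + 62644633/123555328 = -264088664779/111323350528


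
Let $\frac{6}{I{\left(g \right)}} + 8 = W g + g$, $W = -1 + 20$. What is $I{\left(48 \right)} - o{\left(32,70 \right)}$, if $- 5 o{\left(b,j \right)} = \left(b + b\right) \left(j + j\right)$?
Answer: $\frac{852995}{476} \approx 1792.0$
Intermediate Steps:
$W = 19$
$I{\left(g \right)} = \frac{6}{-8 + 20 g}$ ($I{\left(g \right)} = \frac{6}{-8 + \left(19 g + g\right)} = \frac{6}{-8 + 20 g}$)
$o{\left(b,j \right)} = - \frac{4 b j}{5}$ ($o{\left(b,j \right)} = - \frac{\left(b + b\right) \left(j + j\right)}{5} = - \frac{2 b 2 j}{5} = - \frac{4 b j}{5}$)
$I{\left(48 \right)} - o{\left(32,70 \right)} = \frac{3}{2 \left(-2 + 5 \cdot 48\right)} - \left(- \frac{4}{5}\right) 32 \cdot 70 = \frac{3}{2 \left(-2 + 240\right)} - -1792 = \frac{3}{2 \cdot 238} + 1792 = \frac{3}{2} \cdot \frac{1}{238} + 1792 = \frac{3}{476} + 1792 = \frac{852995}{476}$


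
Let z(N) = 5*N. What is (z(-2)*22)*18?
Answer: -3960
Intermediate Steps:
(z(-2)*22)*18 = ((5*(-2))*22)*18 = -10*22*18 = -220*18 = -3960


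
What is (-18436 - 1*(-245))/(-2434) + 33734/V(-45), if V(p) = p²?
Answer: 118945331/4928850 ≈ 24.132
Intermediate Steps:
(-18436 - 1*(-245))/(-2434) + 33734/V(-45) = (-18436 - 1*(-245))/(-2434) + 33734/((-45)²) = (-18436 + 245)*(-1/2434) + 33734/2025 = -18191*(-1/2434) + 33734*(1/2025) = 18191/2434 + 33734/2025 = 118945331/4928850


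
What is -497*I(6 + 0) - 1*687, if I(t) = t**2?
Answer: -18579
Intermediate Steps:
-497*I(6 + 0) - 1*687 = -497*(6 + 0)**2 - 1*687 = -497*6**2 - 687 = -497*36 - 687 = -17892 - 687 = -18579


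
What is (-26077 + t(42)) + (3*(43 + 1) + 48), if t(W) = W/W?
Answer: -25896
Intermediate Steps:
t(W) = 1
(-26077 + t(42)) + (3*(43 + 1) + 48) = (-26077 + 1) + (3*(43 + 1) + 48) = -26076 + (3*44 + 48) = -26076 + (132 + 48) = -26076 + 180 = -25896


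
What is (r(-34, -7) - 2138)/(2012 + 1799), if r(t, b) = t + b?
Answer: -2179/3811 ≈ -0.57177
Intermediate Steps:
r(t, b) = b + t
(r(-34, -7) - 2138)/(2012 + 1799) = ((-7 - 34) - 2138)/(2012 + 1799) = (-41 - 2138)/3811 = -2179*1/3811 = -2179/3811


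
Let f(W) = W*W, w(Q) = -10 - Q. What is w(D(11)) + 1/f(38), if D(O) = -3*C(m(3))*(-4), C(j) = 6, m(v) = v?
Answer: -118407/1444 ≈ -81.999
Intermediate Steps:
D(O) = 72 (D(O) = -3*6*(-4) = -18*(-4) = 72)
f(W) = W²
w(D(11)) + 1/f(38) = (-10 - 1*72) + 1/(38²) = (-10 - 72) + 1/1444 = -82 + 1/1444 = -118407/1444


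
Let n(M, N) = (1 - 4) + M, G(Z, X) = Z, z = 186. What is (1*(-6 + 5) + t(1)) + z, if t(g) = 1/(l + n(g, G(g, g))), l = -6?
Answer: 1479/8 ≈ 184.88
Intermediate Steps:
n(M, N) = -3 + M
t(g) = 1/(-9 + g) (t(g) = 1/(-6 + (-3 + g)) = 1/(-9 + g))
(1*(-6 + 5) + t(1)) + z = (1*(-6 + 5) + 1/(-9 + 1)) + 186 = (1*(-1) + 1/(-8)) + 186 = (-1 - ⅛) + 186 = -9/8 + 186 = 1479/8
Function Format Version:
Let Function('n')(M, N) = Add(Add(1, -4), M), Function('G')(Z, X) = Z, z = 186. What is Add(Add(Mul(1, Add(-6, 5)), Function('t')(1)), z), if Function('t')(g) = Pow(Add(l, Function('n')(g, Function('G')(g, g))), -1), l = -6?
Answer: Rational(1479, 8) ≈ 184.88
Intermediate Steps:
Function('n')(M, N) = Add(-3, M)
Function('t')(g) = Pow(Add(-9, g), -1) (Function('t')(g) = Pow(Add(-6, Add(-3, g)), -1) = Pow(Add(-9, g), -1))
Add(Add(Mul(1, Add(-6, 5)), Function('t')(1)), z) = Add(Add(Mul(1, Add(-6, 5)), Pow(Add(-9, 1), -1)), 186) = Add(Add(Mul(1, -1), Pow(-8, -1)), 186) = Add(Add(-1, Rational(-1, 8)), 186) = Add(Rational(-9, 8), 186) = Rational(1479, 8)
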